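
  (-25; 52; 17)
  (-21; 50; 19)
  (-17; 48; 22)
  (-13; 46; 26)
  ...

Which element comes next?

(-9; 44; 31)

First entry — +4 each step: -25, -21, -17, -13 → -9.
Second entry: 52, 50, 48, 46 → 44 (−2 each step).
Third entry goes 17, 19, 22, 26 → 31 (differences are 2, 3, 4, … (increasing by 1 each time)).
Combining the parts gives (-9; 44; 31).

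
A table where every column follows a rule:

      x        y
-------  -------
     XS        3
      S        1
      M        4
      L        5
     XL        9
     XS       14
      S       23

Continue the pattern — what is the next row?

Column x: XS, S, M, L, XL, XS, S → M (repeats XS → S → M → L → XL).
For the column y, each term is the sum of the two before it: 3, 1, 4, 5, 9, 14, 23 → 37.
So the next row is M  37.

M  37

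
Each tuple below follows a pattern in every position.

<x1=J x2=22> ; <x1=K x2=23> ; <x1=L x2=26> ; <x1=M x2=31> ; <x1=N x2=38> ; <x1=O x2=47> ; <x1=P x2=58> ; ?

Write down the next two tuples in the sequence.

<x1=Q x2=71>, <x1=R x2=86>

X1 goes J, K, L, M, N, O, P → Q → R (letters move forward 1 place in the alphabet).
X2: differences are 1, 3, 5, … (increasing by 2 each time), so 22, 23, 26, 31, 38, 47, 58 → 71 → 86.
So the next two tuples are <x1=Q x2=71> and <x1=R x2=86>.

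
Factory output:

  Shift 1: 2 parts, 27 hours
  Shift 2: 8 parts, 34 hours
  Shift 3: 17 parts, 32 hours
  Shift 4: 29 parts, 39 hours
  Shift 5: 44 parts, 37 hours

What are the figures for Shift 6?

62 parts, 44 hours

For the parts, differences are 6, 9, 12, … (increasing by 3 each time): 2, 8, 17, 29, 44 → 62.
Hours: alternating steps +7, −2, +7, −2, …; 27, 34, 32, 39, 37 → 44.
So the next row is 62 parts, 44 hours.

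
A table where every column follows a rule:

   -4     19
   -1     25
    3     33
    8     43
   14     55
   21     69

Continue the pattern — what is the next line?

29  85

For the first component, differences are 3, 4, 5, … (increasing by 1 each time): -4, -1, 3, 8, 14, 21 → 29.
For the second component, differences are 6, 8, 10, … (increasing by 2 each time): 19, 25, 33, 43, 55, 69 → 85.
So the next line is 29  85.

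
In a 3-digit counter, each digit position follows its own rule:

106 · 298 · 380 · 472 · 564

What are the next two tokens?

First digit: +1 each step, mod 10; 1, 2, 3, 4, 5 → 6 → 7.
For the second digit, −1 each step, mod 10: 0, 9, 8, 7, 6 → 5 → 4.
Third digit: +2 each step, mod 10, so 6, 8, 0, 2, 4 → 6 → 8.
Putting the parts together: 656 and then 748.

656 then 748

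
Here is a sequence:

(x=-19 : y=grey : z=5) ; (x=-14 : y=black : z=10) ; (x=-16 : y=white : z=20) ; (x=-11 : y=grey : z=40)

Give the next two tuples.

(x=-13 : y=black : z=80), (x=-8 : y=white : z=160)

X — alternating steps +5, −2, +5, −2, …: -19, -14, -16, -11 → -13 → -8.
Y: repeats grey → black → white, so grey, black, white, grey → black → white.
Z goes 5, 10, 20, 40 → 80 → 160 (×2 each step).
Putting the parts together: (x=-13 : y=black : z=80) and then (x=-8 : y=white : z=160).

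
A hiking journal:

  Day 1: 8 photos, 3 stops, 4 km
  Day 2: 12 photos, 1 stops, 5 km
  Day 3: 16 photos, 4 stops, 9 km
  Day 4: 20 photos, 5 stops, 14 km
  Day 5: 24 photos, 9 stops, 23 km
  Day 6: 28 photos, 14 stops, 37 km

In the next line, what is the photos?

32

Photos: +4 each step, so 8, 12, 16, 20, 24, 28 → 32.
Stops: each term is the sum of the two before it, so 3, 1, 4, 5, 9, 14 → 23.
Km: each term is the sum of the two before it; 4, 5, 9, 14, 23, 37 → 60.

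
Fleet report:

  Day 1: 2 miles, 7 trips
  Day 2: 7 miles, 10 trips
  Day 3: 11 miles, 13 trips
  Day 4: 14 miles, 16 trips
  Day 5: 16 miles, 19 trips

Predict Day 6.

Miles — differences are 5, 4, 3, … (decreasing by 1 each time): 2, 7, 11, 14, 16 → 17.
Trips goes 7, 10, 13, 16, 19 → 22 (+3 each step).
So the next row is 17 miles, 22 trips.

17 miles, 22 trips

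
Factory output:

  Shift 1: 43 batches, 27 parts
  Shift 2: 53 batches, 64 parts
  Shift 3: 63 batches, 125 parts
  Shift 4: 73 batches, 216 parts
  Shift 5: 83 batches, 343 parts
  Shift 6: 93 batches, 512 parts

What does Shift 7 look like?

Batches: +10 each step; 43, 53, 63, 73, 83, 93 → 103.
Parts: 27, 64, 125, 216, 343, 512 → 729 (perfect cubes: 3³, 4³, 5³, …).
Combining the parts gives 103 batches, 729 parts.

103 batches, 729 parts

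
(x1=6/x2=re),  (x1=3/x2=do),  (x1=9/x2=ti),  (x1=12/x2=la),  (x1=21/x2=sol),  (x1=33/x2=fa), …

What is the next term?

X1: 6, 3, 9, 12, 21, 33 → 54 (each term is the sum of the two before it).
X2 — runs backward through the solfège scale do→ti: re, do, ti, la, sol, fa → mi.
Putting it together: (x1=54/x2=mi).

(x1=54/x2=mi)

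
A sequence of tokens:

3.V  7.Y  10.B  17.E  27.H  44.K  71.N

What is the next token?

115.Q

For the first component, each term is the sum of the two before it: 3, 7, 10, 17, 27, 44, 71 → 115.
Letter goes V, Y, B, E, H, K, N → Q (letters move forward 3 places in the alphabet, wrapping Z→A).
Combining the parts gives 115.Q.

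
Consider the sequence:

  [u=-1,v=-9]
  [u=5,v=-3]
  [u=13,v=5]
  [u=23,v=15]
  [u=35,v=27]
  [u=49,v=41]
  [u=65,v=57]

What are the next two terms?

[u=83,v=75], [u=103,v=95]

U: differences are 6, 8, 10, … (increasing by 2 each time), so -1, 5, 13, 23, 35, 49, 65 → 83 → 103.
V goes -9, -3, 5, 15, 27, 41, 57 → 75 → 95 (always 8 less than the u).
Putting the parts together: [u=83,v=75] and then [u=103,v=95].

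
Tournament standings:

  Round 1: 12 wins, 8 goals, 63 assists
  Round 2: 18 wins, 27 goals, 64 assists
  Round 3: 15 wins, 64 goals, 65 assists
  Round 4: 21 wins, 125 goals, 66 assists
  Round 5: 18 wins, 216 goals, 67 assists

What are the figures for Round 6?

24 wins, 343 goals, 68 assists

Wins — alternating steps +6, −3, +6, −3, …: 12, 18, 15, 21, 18 → 24.
Goals goes 8, 27, 64, 125, 216 → 343 (perfect cubes: 2³, 3³, 4³, …).
Assists — +1 each step: 63, 64, 65, 66, 67 → 68.
Putting it together: 24 wins, 343 goals, 68 assists.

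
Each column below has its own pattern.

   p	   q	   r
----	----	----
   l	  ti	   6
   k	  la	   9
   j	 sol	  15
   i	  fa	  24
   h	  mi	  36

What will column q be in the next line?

Column p: letters move back 1 place in the alphabet; l, k, j, i, h → g.
Column q — runs backward through the solfège scale do→ti: ti, la, sol, fa, mi → re.
Column r: differences are 3, 6, 9, … (increasing by 3 each time); 6, 9, 15, 24, 36 → 51.

re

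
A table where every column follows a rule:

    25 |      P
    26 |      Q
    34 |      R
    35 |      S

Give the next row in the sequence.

First component: alternating steps +1, +8, +1, +8, …; 25, 26, 34, 35 → 43.
Letter: letters move forward 1 place in the alphabet, so P, Q, R, S → T.
So the next row is 43  T.

43  T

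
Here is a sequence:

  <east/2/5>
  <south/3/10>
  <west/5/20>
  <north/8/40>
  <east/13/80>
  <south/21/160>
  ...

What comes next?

<west/34/320>

Direction: east, south, west, north, east, south → west (repeats east → south → west → north).
Second entry: each term is the sum of the two before it; 2, 3, 5, 8, 13, 21 → 34.
For the third entry, ×2 each step: 5, 10, 20, 40, 80, 160 → 320.
Putting it together: <west/34/320>.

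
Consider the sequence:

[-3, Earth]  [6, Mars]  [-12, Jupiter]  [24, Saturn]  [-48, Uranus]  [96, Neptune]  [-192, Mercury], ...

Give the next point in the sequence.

For the first part, ×(-2) each step: -3, 6, -12, 24, -48, 96, -192 → 384.
For the planet, runs through the planets Mercury→Neptune: Earth, Mars, Jupiter, Saturn, Uranus, Neptune, Mercury → Venus.
Combining the parts gives [384, Venus].

[384, Venus]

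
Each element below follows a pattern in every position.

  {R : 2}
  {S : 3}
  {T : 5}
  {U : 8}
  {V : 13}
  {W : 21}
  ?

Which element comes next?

{X : 34}

Letter goes R, S, T, U, V, W → X (letters move forward 1 place in the alphabet).
Second coordinate — each term is the sum of the two before it: 2, 3, 5, 8, 13, 21 → 34.
Combining the parts gives {X : 34}.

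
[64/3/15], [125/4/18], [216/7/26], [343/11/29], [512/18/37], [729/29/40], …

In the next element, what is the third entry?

For the third entry, alternating steps +3, +8, +3, +8, …: 15, 18, 26, 29, 37, 40 → 48.

48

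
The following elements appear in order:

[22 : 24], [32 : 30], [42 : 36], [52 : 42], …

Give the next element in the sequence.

First entry: +10 each step, so 22, 32, 42, 52 → 62.
Second entry — +6 each step: 24, 30, 36, 42 → 48.
So the next element is [62 : 48].

[62 : 48]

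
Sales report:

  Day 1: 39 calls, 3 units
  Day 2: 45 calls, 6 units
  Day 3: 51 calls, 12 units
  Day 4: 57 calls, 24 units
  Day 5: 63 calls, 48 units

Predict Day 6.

69 calls, 96 units

Calls goes 39, 45, 51, 57, 63 → 69 (+6 each step).
Units: 3, 6, 12, 24, 48 → 96 (×2 each step).
So the next record is 69 calls, 96 units.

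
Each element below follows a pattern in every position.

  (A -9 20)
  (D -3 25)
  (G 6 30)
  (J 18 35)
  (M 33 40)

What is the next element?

(P 51 45)

For the letter, letters move forward 3 places in the alphabet: A, D, G, J, M → P.
Second entry goes -9, -3, 6, 18, 33 → 51 (differences are 6, 9, 12, … (increasing by 3 each time)).
Third entry goes 20, 25, 30, 35, 40 → 45 (+5 each step).
Combining the parts gives (P 51 45).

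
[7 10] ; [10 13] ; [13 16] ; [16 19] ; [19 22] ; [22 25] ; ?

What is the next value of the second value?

28

First value — +3 each step: 7, 10, 13, 16, 19, 22 → 25.
Second value: always 3 more than the first value, so 10, 13, 16, 19, 22, 25 → 28.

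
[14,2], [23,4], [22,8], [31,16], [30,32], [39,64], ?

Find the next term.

[38,128]

First part: alternating steps +9, −1, +9, −1, …, so 14, 23, 22, 31, 30, 39 → 38.
Second part — ×2 each step: 2, 4, 8, 16, 32, 64 → 128.
So the next term is [38,128].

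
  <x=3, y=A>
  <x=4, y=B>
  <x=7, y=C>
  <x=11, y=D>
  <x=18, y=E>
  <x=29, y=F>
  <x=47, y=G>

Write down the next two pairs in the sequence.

For the x, each term is the sum of the two before it: 3, 4, 7, 11, 18, 29, 47 → 76 → 123.
Y: letters move forward 1 place in the alphabet, so A, B, C, D, E, F, G → H → I.
So the next two pairs are <x=76, y=H> and <x=123, y=I>.

<x=76, y=H>, <x=123, y=I>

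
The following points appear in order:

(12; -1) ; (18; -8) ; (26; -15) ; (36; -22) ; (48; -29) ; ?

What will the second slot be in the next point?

-36

First slot — differences are 6, 8, 10, … (increasing by 2 each time): 12, 18, 26, 36, 48 → 62.
Second slot: -1, -8, -15, -22, -29 → -36 (−7 each step).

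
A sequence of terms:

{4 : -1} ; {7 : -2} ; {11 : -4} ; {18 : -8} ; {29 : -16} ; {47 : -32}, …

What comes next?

{76 : -64}

First part goes 4, 7, 11, 18, 29, 47 → 76 (each term is the sum of the two before it).
Second part: ×2 each step, so -1, -2, -4, -8, -16, -32 → -64.
Putting it together: {76 : -64}.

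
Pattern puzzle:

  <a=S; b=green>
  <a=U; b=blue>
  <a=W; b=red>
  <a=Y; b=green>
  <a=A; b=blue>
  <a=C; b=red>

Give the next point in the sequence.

A goes S, U, W, Y, A, C → E (letters move forward 2 places in the alphabet, wrapping Z→A).
For the b, repeats green → blue → red: green, blue, red, green, blue, red → green.
Putting it together: <a=E; b=green>.

<a=E; b=green>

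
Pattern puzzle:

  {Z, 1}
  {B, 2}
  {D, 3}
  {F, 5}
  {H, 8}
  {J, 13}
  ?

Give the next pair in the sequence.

Letter goes Z, B, D, F, H, J → L (letters move forward 2 places in the alphabet, wrapping Z→A).
Second entry: each term is the sum of the two before it; 1, 2, 3, 5, 8, 13 → 21.
Combining the parts gives {L, 21}.

{L, 21}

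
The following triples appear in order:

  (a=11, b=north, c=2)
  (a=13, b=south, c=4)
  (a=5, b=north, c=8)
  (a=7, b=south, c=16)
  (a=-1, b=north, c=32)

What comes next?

A: alternating steps +2, −8, +2, −8, …, so 11, 13, 5, 7, -1 → 1.
B goes north, south, north, south, north → south (alternates north ↔ south).
C: ×2 each step, so 2, 4, 8, 16, 32 → 64.
Combining the parts gives (a=1, b=south, c=64).

(a=1, b=south, c=64)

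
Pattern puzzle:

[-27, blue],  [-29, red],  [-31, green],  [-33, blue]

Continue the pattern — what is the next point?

[-35, red]

First component: −2 each step; -27, -29, -31, -33 → -35.
Colour: repeats blue → red → green; blue, red, green, blue → red.
Combining the parts gives [-35, red].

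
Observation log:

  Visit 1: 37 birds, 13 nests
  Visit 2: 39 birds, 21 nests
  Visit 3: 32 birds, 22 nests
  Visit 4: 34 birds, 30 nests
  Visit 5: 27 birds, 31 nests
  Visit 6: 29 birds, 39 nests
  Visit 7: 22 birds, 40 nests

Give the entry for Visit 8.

Birds: alternating steps +2, −7, +2, −7, …, so 37, 39, 32, 34, 27, 29, 22 → 24.
For the nests, alternating steps +8, +1, +8, +1, …: 13, 21, 22, 30, 31, 39, 40 → 48.
So the next row is 24 birds, 48 nests.

24 birds, 48 nests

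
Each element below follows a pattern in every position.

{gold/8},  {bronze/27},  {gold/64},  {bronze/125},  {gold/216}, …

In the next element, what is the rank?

Rank goes gold, bronze, gold, bronze, gold → bronze (alternates gold ↔ bronze).

bronze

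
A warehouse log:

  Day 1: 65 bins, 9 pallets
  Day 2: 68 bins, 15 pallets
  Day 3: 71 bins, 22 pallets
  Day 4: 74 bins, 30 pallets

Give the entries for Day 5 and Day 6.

77 bins, 39 pallets; 80 bins, 49 pallets

Bins — +3 each step: 65, 68, 71, 74 → 77 → 80.
Pallets: differences are 6, 7, 8, … (increasing by 1 each time), so 9, 15, 22, 30 → 39 → 49.
Putting the parts together: 77 bins, 39 pallets and then 80 bins, 49 pallets.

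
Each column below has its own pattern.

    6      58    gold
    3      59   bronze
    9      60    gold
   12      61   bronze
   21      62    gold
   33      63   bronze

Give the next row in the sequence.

First component: each term is the sum of the two before it, so 6, 3, 9, 12, 21, 33 → 54.
Second component goes 58, 59, 60, 61, 62, 63 → 64 (+1 each step).
Rank: alternates gold ↔ bronze; gold, bronze, gold, bronze, gold, bronze → gold.
Combining the parts gives 54  64  gold.

54  64  gold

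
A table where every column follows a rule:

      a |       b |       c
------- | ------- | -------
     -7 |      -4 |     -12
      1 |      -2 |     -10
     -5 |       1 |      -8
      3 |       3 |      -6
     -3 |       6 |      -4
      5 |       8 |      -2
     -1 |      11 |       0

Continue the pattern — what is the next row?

Column a goes -7, 1, -5, 3, -3, 5, -1 → 7 (alternating steps +8, −6, +8, −6, …).
Column b: alternating steps +2, +3, +2, +3, …, so -4, -2, 1, 3, 6, 8, 11 → 13.
For the column c, +2 each step: -12, -10, -8, -6, -4, -2, 0 → 2.
Putting it together: 7  13  2.

7  13  2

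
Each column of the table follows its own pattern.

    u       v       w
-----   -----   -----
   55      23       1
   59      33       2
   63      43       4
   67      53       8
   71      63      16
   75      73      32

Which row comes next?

Column u: +4 each step; 55, 59, 63, 67, 71, 75 → 79.
Column v: +10 each step; 23, 33, 43, 53, 63, 73 → 83.
Column w: ×2 each step; 1, 2, 4, 8, 16, 32 → 64.
So the next row is 79  83  64.

79  83  64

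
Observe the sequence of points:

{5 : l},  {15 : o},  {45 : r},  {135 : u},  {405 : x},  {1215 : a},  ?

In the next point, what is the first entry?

First entry: 5, 15, 45, 135, 405, 1215 → 3645 (×3 each step).
Letter goes l, o, r, u, x, a → d (letters move forward 3 places in the alphabet, wrapping Z→A).

3645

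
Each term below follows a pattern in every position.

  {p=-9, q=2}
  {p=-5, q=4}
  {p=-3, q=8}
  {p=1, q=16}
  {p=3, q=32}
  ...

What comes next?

P: alternating steps +4, +2, +4, +2, …; -9, -5, -3, 1, 3 → 7.
Q — ×2 each step: 2, 4, 8, 16, 32 → 64.
So the next term is {p=7, q=64}.

{p=7, q=64}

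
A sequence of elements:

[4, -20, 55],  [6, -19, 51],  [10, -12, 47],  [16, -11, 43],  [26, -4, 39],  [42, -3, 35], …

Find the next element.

[68, 4, 31]

First slot: 4, 6, 10, 16, 26, 42 → 68 (each term is the sum of the two before it).
Second slot: alternating steps +1, +7, +1, +7, …; -20, -19, -12, -11, -4, -3 → 4.
For the third slot, −4 each step: 55, 51, 47, 43, 39, 35 → 31.
So the next element is [68, 4, 31].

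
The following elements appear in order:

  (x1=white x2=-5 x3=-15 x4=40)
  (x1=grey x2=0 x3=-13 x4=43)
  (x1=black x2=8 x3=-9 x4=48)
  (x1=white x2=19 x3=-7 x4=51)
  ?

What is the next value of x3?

-3

X3 — alternating steps +2, +4, +2, +4, …: -15, -13, -9, -7 → -3.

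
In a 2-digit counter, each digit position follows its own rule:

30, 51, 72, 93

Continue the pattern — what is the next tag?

For the first digit, +2 each step, mod 10: 3, 5, 7, 9 → 1.
Second digit goes 0, 1, 2, 3 → 4 (+1 each step, mod 10).
So the next tag is 14.

14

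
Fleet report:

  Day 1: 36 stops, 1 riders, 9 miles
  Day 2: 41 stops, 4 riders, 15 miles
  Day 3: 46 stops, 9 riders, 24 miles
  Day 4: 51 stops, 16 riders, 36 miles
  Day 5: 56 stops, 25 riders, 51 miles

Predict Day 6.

61 stops, 36 riders, 69 miles

Stops: +5 each step, so 36, 41, 46, 51, 56 → 61.
Riders: perfect squares: 1², 2², 3², …; 1, 4, 9, 16, 25 → 36.
Miles: 9, 15, 24, 36, 51 → 69 (differences are 6, 9, 12, … (increasing by 3 each time)).
Combining the parts gives 61 stops, 36 riders, 69 miles.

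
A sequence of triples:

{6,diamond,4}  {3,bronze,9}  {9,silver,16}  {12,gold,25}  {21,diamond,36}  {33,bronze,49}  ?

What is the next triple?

{54,silver,64}

First coordinate goes 6, 3, 9, 12, 21, 33 → 54 (each term is the sum of the two before it).
Rank — repeats diamond → bronze → silver → gold: diamond, bronze, silver, gold, diamond, bronze → silver.
Third coordinate — perfect squares: 2², 3², 4², …: 4, 9, 16, 25, 36, 49 → 64.
So the next triple is {54,silver,64}.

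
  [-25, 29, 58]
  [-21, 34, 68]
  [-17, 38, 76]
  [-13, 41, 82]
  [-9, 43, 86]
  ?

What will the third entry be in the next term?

Second entry goes 29, 34, 38, 41, 43 → 44 (differences are 5, 4, 3, … (decreasing by 1 each time)).
Third entry goes 58, 68, 76, 82, 86 → 88 (always 2 × the second entry).

88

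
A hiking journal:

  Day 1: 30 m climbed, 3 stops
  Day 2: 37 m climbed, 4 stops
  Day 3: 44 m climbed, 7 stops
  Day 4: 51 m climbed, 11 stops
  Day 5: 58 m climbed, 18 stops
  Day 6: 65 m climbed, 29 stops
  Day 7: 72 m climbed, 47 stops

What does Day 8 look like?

M climbed: 30, 37, 44, 51, 58, 65, 72 → 79 (+7 each step).
Stops: each term is the sum of the two before it, so 3, 4, 7, 11, 18, 29, 47 → 76.
So the next line is 79 m climbed, 76 stops.

79 m climbed, 76 stops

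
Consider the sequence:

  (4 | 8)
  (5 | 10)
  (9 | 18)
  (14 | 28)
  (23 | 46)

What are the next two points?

First value: 4, 5, 9, 14, 23 → 37 → 60 (each term is the sum of the two before it).
Second value: always 2 × the first value; 8, 10, 18, 28, 46 → 74 → 120.
So the next two points are (37 | 74) and (60 | 120).

(37 | 74), (60 | 120)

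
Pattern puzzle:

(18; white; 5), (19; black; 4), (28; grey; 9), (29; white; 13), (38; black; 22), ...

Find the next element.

First slot: 18, 19, 28, 29, 38 → 39 (alternating steps +1, +9, +1, +9, …).
For the shade, repeats white → black → grey: white, black, grey, white, black → grey.
Third slot: 5, 4, 9, 13, 22 → 35 (each term is the sum of the two before it).
Combining the parts gives (39; grey; 35).

(39; grey; 35)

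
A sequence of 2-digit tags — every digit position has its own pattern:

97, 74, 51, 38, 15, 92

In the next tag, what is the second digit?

Second digit: 7, 4, 1, 8, 5, 2 → 9 (−3 each step, mod 10).

9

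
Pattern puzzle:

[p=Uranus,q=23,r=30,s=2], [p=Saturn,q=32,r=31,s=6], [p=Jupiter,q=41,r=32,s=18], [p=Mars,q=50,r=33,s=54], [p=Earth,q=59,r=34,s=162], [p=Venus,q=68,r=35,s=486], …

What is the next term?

[p=Mercury,q=77,r=36,s=1458]

For the p, runs backward through the planets Mercury→Neptune: Uranus, Saturn, Jupiter, Mars, Earth, Venus → Mercury.
Q — +9 each step: 23, 32, 41, 50, 59, 68 → 77.
For the r, +1 each step: 30, 31, 32, 33, 34, 35 → 36.
S: 2, 6, 18, 54, 162, 486 → 1458 (×3 each step).
Putting it together: [p=Mercury,q=77,r=36,s=1458].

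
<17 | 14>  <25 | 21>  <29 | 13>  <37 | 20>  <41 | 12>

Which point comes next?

<49 | 19>

First component: alternating steps +8, +4, +8, +4, …; 17, 25, 29, 37, 41 → 49.
For the second component, alternating steps +7, −8, +7, −8, …: 14, 21, 13, 20, 12 → 19.
So the next point is <49 | 19>.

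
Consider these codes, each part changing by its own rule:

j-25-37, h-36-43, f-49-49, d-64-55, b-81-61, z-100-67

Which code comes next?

Letter — letters move back 2 places in the alphabet, wrapping A→Z: j, h, f, d, b, z → x.
Second component goes 25, 36, 49, 64, 81, 100 → 121 (perfect squares: 5², 6², 7², …).
Third component — +6 each step: 37, 43, 49, 55, 61, 67 → 73.
Combining the parts gives x-121-73.

x-121-73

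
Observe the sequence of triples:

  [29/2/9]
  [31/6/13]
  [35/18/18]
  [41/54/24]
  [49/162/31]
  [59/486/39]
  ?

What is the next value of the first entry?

First entry: differences are 2, 4, 6, … (increasing by 2 each time), so 29, 31, 35, 41, 49, 59 → 71.

71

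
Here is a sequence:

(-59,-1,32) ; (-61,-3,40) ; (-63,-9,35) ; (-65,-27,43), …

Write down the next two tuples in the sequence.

First value — −2 each step: -59, -61, -63, -65 → -67 → -69.
For the second value, ×3 each step: -1, -3, -9, -27 → -81 → -243.
Third value: alternating steps +8, −5, +8, −5, …; 32, 40, 35, 43 → 38 → 46.
So the next two tuples are (-67,-81,38) and (-69,-243,46).

(-67,-81,38), (-69,-243,46)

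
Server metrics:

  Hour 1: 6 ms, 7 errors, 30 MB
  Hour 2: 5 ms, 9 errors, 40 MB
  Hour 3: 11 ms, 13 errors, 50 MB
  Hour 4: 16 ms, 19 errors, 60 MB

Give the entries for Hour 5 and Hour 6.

27 ms, 27 errors, 70 MB; 43 ms, 37 errors, 80 MB

Ms goes 6, 5, 11, 16 → 27 → 43 (each term is the sum of the two before it).
Errors goes 7, 9, 13, 19 → 27 → 37 (differences are 2, 4, 6, … (increasing by 2 each time)).
MB: +10 each step, so 30, 40, 50, 60 → 70 → 80.
Putting the parts together: 27 ms, 27 errors, 70 MB and then 43 ms, 37 errors, 80 MB.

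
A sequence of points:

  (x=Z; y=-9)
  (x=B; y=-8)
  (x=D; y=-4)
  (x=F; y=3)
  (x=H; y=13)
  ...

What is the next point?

For the x, letters move forward 2 places in the alphabet, wrapping Z→A: Z, B, D, F, H → J.
Y: -9, -8, -4, 3, 13 → 26 (differences are 1, 4, 7, … (increasing by 3 each time)).
Putting it together: (x=J; y=26).

(x=J; y=26)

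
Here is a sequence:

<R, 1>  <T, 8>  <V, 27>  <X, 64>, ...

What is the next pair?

For the letter, letters move forward 2 places in the alphabet: R, T, V, X → Z.
Second slot — perfect cubes: 1³, 2³, 3³, …: 1, 8, 27, 64 → 125.
Putting it together: <Z, 125>.

<Z, 125>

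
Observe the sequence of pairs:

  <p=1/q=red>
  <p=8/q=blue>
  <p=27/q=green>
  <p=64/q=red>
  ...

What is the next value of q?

blue

P: perfect cubes: 1³, 2³, 3³, …; 1, 8, 27, 64 → 125.
For the q, repeats red → blue → green: red, blue, green, red → blue.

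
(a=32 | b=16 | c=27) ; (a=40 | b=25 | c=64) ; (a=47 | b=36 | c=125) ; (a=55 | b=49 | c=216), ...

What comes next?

A: alternating steps +8, +7, +8, +7, …, so 32, 40, 47, 55 → 62.
B: 16, 25, 36, 49 → 64 (perfect squares: 4², 5², 6², …).
C: 27, 64, 125, 216 → 343 (perfect cubes: 3³, 4³, 5³, …).
So the next element is (a=62 | b=64 | c=343).

(a=62 | b=64 | c=343)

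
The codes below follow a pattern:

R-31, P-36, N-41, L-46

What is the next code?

J-51

Letter: letters move back 2 places in the alphabet; R, P, N, L → J.
Second component: 31, 36, 41, 46 → 51 (+5 each step).
Putting it together: J-51.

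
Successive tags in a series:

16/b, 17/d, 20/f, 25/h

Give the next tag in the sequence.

For the first component, differences are 1, 3, 5, … (increasing by 2 each time): 16, 17, 20, 25 → 32.
Letter: letters move forward 2 places in the alphabet; b, d, f, h → j.
Combining the parts gives 32/j.

32/j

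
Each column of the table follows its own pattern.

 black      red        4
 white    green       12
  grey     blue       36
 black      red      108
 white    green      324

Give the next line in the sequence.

grey  blue  972

Shade: repeats black → white → grey, so black, white, grey, black, white → grey.
Colour — repeats red → green → blue: red, green, blue, red, green → blue.
Third component goes 4, 12, 36, 108, 324 → 972 (×3 each step).
So the next line is grey  blue  972.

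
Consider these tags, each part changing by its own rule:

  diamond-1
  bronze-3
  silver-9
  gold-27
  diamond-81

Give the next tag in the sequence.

Rank — repeats diamond → bronze → silver → gold: diamond, bronze, silver, gold, diamond → bronze.
Second component: ×3 each step; 1, 3, 9, 27, 81 → 243.
Putting it together: bronze-243.

bronze-243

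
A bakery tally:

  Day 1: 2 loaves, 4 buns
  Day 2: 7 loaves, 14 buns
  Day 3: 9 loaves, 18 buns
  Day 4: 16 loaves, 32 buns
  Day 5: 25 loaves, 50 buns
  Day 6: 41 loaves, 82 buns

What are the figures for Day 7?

For the loaves, each term is the sum of the two before it: 2, 7, 9, 16, 25, 41 → 66.
Buns: always 2 × the loaves, so 4, 14, 18, 32, 50, 82 → 132.
Putting it together: 66 loaves, 132 buns.

66 loaves, 132 buns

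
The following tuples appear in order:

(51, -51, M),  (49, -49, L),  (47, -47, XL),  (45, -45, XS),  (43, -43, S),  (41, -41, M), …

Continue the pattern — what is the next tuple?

First value: 51, 49, 47, 45, 43, 41 → 39 (−2 each step).
Second value goes -51, -49, -47, -45, -43, -41 → -39 (always the negative of the first value).
Size: repeats M → L → XL → XS → S; M, L, XL, XS, S, M → L.
Putting it together: (39, -39, L).

(39, -39, L)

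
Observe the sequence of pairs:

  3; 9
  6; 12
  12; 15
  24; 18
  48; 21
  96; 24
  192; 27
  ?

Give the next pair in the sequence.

First slot: ×2 each step; 3, 6, 12, 24, 48, 96, 192 → 384.
Second slot — +3 each step: 9, 12, 15, 18, 21, 24, 27 → 30.
So the next pair is 384; 30.

384; 30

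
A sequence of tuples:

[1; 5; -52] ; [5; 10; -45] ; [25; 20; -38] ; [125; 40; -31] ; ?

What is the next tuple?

For the first component, ×5 each step: 1, 5, 25, 125 → 625.
Second component — ×2 each step: 5, 10, 20, 40 → 80.
Third component: -52, -45, -38, -31 → -24 (+7 each step).
Combining the parts gives [625; 80; -24].

[625; 80; -24]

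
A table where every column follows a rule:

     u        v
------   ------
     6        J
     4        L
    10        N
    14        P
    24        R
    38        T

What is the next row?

Column u goes 6, 4, 10, 14, 24, 38 → 62 (each term is the sum of the two before it).
For the column v, letters move forward 2 places in the alphabet: J, L, N, P, R, T → V.
Putting it together: 62  V.

62  V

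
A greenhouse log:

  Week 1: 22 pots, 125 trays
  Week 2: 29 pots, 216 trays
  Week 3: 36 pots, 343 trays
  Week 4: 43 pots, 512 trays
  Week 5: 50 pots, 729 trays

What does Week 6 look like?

Pots — +7 each step: 22, 29, 36, 43, 50 → 57.
Trays: perfect cubes: 5³, 6³, 7³, …; 125, 216, 343, 512, 729 → 1000.
So the next row is 57 pots, 1000 trays.

57 pots, 1000 trays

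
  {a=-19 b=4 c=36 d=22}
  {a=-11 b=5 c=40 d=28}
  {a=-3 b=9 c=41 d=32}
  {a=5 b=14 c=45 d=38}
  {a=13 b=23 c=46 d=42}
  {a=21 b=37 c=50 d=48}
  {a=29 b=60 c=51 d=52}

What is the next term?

A — +8 each step: -19, -11, -3, 5, 13, 21, 29 → 37.
B — each term is the sum of the two before it: 4, 5, 9, 14, 23, 37, 60 → 97.
C: alternating steps +4, +1, +4, +1, …, so 36, 40, 41, 45, 46, 50, 51 → 55.
D: alternating steps +6, +4, +6, +4, …; 22, 28, 32, 38, 42, 48, 52 → 58.
Combining the parts gives {a=37 b=97 c=55 d=58}.

{a=37 b=97 c=55 d=58}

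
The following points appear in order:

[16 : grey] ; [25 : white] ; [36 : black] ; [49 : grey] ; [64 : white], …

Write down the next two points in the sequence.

First slot: perfect squares: 4², 5², 6², …; 16, 25, 36, 49, 64 → 81 → 100.
For the shade, repeats grey → white → black: grey, white, black, grey, white → black → grey.
Putting the parts together: [81 : black] and then [100 : grey].

[81 : black], [100 : grey]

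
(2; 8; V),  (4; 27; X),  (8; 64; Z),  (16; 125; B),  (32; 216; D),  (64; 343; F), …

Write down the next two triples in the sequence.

First coordinate: 2, 4, 8, 16, 32, 64 → 128 → 256 (×2 each step).
Second coordinate: perfect cubes: 2³, 3³, 4³, …, so 8, 27, 64, 125, 216, 343 → 512 → 729.
Letter: letters move forward 2 places in the alphabet, wrapping Z→A; V, X, Z, B, D, F → H → J.
So the next two triples are (128; 512; H) and (256; 729; J).

(128; 512; H), (256; 729; J)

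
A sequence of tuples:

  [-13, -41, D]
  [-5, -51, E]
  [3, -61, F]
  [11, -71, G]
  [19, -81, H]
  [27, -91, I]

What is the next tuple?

First component goes -13, -5, 3, 11, 19, 27 → 35 (+8 each step).
Second component: -41, -51, -61, -71, -81, -91 → -101 (−10 each step).
Letter: D, E, F, G, H, I → J (letters move forward 1 place in the alphabet).
So the next tuple is [35, -101, J].

[35, -101, J]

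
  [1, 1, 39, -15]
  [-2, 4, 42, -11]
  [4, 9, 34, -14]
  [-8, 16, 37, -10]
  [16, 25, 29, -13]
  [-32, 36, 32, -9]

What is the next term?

[64, 49, 24, -12]

First part — ×(-2) each step: 1, -2, 4, -8, 16, -32 → 64.
Second part — perfect squares: 1², 2², 3², …: 1, 4, 9, 16, 25, 36 → 49.
For the third part, alternating steps +3, −8, +3, −8, …: 39, 42, 34, 37, 29, 32 → 24.
Fourth part — alternating steps +4, −3, +4, −3, …: -15, -11, -14, -10, -13, -9 → -12.
Combining the parts gives [64, 49, 24, -12].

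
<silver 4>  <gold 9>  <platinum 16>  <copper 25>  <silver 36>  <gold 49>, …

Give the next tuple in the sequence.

Metal goes silver, gold, platinum, copper, silver, gold → platinum (repeats silver → gold → platinum → copper).
Second entry goes 4, 9, 16, 25, 36, 49 → 64 (perfect squares: 2², 3², 4², …).
So the next tuple is <platinum 64>.

<platinum 64>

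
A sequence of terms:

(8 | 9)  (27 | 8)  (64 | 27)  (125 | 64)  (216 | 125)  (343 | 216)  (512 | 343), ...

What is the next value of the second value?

For the first value, perfect cubes: 2³, 3³, 4³, …: 8, 27, 64, 125, 216, 343, 512 → 729.
Second value — always the previous value of the first value: 9, 8, 27, 64, 125, 216, 343 → 512.

512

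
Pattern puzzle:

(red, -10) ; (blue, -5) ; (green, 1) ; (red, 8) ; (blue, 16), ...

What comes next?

Colour — repeats red → blue → green: red, blue, green, red, blue → green.
Second coordinate: differences are 5, 6, 7, … (increasing by 1 each time); -10, -5, 1, 8, 16 → 25.
Combining the parts gives (green, 25).

(green, 25)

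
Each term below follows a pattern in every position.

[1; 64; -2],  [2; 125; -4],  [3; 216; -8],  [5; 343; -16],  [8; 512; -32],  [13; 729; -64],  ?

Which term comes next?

First coordinate goes 1, 2, 3, 5, 8, 13 → 21 (each term is the sum of the two before it).
For the second coordinate, perfect cubes: 4³, 5³, 6³, …: 64, 125, 216, 343, 512, 729 → 1000.
Third coordinate: -2, -4, -8, -16, -32, -64 → -128 (×2 each step).
So the next term is [21; 1000; -128].

[21; 1000; -128]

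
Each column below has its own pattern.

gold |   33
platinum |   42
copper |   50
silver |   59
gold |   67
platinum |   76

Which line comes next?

Metal goes gold, platinum, copper, silver, gold, platinum → copper (repeats gold → platinum → copper → silver).
For the second component, alternating steps +9, +8, +9, +8, …: 33, 42, 50, 59, 67, 76 → 84.
Combining the parts gives copper  84.

copper  84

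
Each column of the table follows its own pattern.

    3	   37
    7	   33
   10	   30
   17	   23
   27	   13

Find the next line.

For the first component, each term is the sum of the two before it: 3, 7, 10, 17, 27 → 44.
Second component — together with the first component always sums to 40: 37, 33, 30, 23, 13 → -4.
Putting it together: 44  -4.

44  -4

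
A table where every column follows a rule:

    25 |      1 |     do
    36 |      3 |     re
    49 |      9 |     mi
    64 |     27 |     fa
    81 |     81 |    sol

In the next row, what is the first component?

For the first component, perfect squares: 5², 6², 7², …: 25, 36, 49, 64, 81 → 100.

100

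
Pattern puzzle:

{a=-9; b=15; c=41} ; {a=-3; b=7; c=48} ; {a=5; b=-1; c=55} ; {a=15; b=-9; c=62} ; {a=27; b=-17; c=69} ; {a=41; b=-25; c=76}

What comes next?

{a=57; b=-33; c=83}

A: differences are 6, 8, 10, … (increasing by 2 each time); -9, -3, 5, 15, 27, 41 → 57.
B: 15, 7, -1, -9, -17, -25 → -33 (−8 each step).
For the c, +7 each step: 41, 48, 55, 62, 69, 76 → 83.
Combining the parts gives {a=57; b=-33; c=83}.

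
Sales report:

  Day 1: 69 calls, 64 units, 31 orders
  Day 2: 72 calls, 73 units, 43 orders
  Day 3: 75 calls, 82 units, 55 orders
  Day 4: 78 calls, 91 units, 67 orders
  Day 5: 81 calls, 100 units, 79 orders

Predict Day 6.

Calls — +3 each step: 69, 72, 75, 78, 81 → 84.
For the units, +9 each step: 64, 73, 82, 91, 100 → 109.
Orders — +12 each step: 31, 43, 55, 67, 79 → 91.
Putting it together: 84 calls, 109 units, 91 orders.

84 calls, 109 units, 91 orders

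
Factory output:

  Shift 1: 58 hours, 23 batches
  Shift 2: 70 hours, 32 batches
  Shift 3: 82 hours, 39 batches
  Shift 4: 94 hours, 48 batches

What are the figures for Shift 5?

Hours: 58, 70, 82, 94 → 106 (+12 each step).
Batches — alternating steps +9, +7, +9, +7, …: 23, 32, 39, 48 → 55.
Putting it together: 106 hours, 55 batches.

106 hours, 55 batches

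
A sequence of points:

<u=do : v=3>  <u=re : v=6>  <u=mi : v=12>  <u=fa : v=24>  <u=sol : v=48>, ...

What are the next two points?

U: runs through the solfège scale do→ti; do, re, mi, fa, sol → la → ti.
V: ×2 each step; 3, 6, 12, 24, 48 → 96 → 192.
Putting the parts together: <u=la : v=96> and then <u=ti : v=192>.

<u=la : v=96>, <u=ti : v=192>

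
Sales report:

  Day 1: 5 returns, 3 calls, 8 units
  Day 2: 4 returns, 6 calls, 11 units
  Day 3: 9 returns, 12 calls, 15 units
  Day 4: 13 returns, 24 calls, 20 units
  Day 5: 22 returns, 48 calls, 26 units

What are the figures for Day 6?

Returns goes 5, 4, 9, 13, 22 → 35 (each term is the sum of the two before it).
Calls: ×2 each step, so 3, 6, 12, 24, 48 → 96.
Units: differences are 3, 4, 5, … (increasing by 1 each time); 8, 11, 15, 20, 26 → 33.
Combining the parts gives 35 returns, 96 calls, 33 units.

35 returns, 96 calls, 33 units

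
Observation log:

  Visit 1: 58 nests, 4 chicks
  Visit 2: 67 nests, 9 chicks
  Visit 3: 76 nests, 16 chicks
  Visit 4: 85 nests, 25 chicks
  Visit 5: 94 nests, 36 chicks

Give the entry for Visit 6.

Nests goes 58, 67, 76, 85, 94 → 103 (+9 each step).
For the chicks, perfect squares: 2², 3², 4², …: 4, 9, 16, 25, 36 → 49.
Putting it together: 103 nests, 49 chicks.

103 nests, 49 chicks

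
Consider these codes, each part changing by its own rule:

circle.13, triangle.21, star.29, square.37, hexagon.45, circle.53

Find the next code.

Shape: repeats circle → triangle → star → square → hexagon; circle, triangle, star, square, hexagon, circle → triangle.
Second component: +8 each step; 13, 21, 29, 37, 45, 53 → 61.
So the next code is triangle.61.

triangle.61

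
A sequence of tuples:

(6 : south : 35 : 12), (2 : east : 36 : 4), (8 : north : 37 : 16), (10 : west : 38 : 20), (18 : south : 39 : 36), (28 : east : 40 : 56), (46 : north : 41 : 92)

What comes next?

(74 : west : 42 : 148)

For the first value, each term is the sum of the two before it: 6, 2, 8, 10, 18, 28, 46 → 74.
For the direction, repeats south → east → north → west: south, east, north, west, south, east, north → west.
Third value: 35, 36, 37, 38, 39, 40, 41 → 42 (+1 each step).
Fourth value — always 2 × the first value: 12, 4, 16, 20, 36, 56, 92 → 148.
Putting it together: (74 : west : 42 : 148).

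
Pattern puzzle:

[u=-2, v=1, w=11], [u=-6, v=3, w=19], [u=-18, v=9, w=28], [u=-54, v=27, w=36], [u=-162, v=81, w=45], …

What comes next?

[u=-486, v=243, w=53]

U: -2, -6, -18, -54, -162 → -486 (×3 each step).
V goes 1, 3, 9, 27, 81 → 243 (×3 each step).
W: alternating steps +8, +9, +8, +9, …, so 11, 19, 28, 36, 45 → 53.
Putting it together: [u=-486, v=243, w=53].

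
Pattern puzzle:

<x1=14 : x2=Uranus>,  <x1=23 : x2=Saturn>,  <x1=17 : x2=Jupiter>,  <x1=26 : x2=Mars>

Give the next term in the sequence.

X1: alternating steps +9, −6, +9, −6, …; 14, 23, 17, 26 → 20.
X2 goes Uranus, Saturn, Jupiter, Mars → Earth (runs backward through the planets Mercury→Neptune).
Combining the parts gives <x1=20 : x2=Earth>.

<x1=20 : x2=Earth>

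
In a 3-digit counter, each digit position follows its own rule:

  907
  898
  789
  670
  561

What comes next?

First digit: 9, 8, 7, 6, 5 → 4 (−1 each step, mod 10).
Second digit — −1 each step, mod 10: 0, 9, 8, 7, 6 → 5.
Third digit: 7, 8, 9, 0, 1 → 2 (+1 each step, mod 10).
Putting it together: 452.

452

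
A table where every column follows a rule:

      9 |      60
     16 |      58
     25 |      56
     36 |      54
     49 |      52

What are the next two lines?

First component: perfect squares: 3², 4², 5², …; 9, 16, 25, 36, 49 → 64 → 81.
Second component goes 60, 58, 56, 54, 52 → 50 → 48 (−2 each step).
Putting the parts together: 64  50 and then 81  48.

64  50; 81  48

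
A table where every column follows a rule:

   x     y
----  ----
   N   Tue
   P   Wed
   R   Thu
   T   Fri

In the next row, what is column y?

Sat

Column y: runs through the weekdays Mon→Sun, so Tue, Wed, Thu, Fri → Sat.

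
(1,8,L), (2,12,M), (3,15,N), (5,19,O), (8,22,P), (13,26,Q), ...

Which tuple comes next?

(21,29,R)

First part goes 1, 2, 3, 5, 8, 13 → 21 (each term is the sum of the two before it).
Second part: alternating steps +4, +3, +4, +3, …; 8, 12, 15, 19, 22, 26 → 29.
Letter: letters move forward 1 place in the alphabet, so L, M, N, O, P, Q → R.
Putting it together: (21,29,R).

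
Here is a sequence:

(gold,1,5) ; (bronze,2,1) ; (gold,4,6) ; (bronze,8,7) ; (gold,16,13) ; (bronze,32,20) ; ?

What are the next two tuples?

Rank: gold, bronze, gold, bronze, gold, bronze → gold → bronze (alternates gold ↔ bronze).
For the second component, ×2 each step: 1, 2, 4, 8, 16, 32 → 64 → 128.
Third component goes 5, 1, 6, 7, 13, 20 → 33 → 53 (each term is the sum of the two before it).
Putting the parts together: (gold,64,33) and then (bronze,128,53).

(gold,64,33), (bronze,128,53)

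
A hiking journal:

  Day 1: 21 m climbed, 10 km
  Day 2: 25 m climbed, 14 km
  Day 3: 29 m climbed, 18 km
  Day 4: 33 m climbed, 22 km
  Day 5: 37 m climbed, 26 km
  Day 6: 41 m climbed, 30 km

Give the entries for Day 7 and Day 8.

For the m climbed, +4 each step: 21, 25, 29, 33, 37, 41 → 45 → 49.
Km goes 10, 14, 18, 22, 26, 30 → 34 → 38 (always 11 less than the m climbed).
So the next two records are 45 m climbed, 34 km and 49 m climbed, 38 km.

45 m climbed, 34 km; 49 m climbed, 38 km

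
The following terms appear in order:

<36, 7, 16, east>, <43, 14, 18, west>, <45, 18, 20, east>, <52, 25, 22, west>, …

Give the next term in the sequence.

<54, 29, 24, east>

First entry — alternating steps +7, +2, +7, +2, …: 36, 43, 45, 52 → 54.
Second entry: alternating steps +7, +4, +7, +4, …; 7, 14, 18, 25 → 29.
For the third entry, +2 each step: 16, 18, 20, 22 → 24.
Direction goes east, west, east, west → east (alternates east ↔ west).
So the next term is <54, 29, 24, east>.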